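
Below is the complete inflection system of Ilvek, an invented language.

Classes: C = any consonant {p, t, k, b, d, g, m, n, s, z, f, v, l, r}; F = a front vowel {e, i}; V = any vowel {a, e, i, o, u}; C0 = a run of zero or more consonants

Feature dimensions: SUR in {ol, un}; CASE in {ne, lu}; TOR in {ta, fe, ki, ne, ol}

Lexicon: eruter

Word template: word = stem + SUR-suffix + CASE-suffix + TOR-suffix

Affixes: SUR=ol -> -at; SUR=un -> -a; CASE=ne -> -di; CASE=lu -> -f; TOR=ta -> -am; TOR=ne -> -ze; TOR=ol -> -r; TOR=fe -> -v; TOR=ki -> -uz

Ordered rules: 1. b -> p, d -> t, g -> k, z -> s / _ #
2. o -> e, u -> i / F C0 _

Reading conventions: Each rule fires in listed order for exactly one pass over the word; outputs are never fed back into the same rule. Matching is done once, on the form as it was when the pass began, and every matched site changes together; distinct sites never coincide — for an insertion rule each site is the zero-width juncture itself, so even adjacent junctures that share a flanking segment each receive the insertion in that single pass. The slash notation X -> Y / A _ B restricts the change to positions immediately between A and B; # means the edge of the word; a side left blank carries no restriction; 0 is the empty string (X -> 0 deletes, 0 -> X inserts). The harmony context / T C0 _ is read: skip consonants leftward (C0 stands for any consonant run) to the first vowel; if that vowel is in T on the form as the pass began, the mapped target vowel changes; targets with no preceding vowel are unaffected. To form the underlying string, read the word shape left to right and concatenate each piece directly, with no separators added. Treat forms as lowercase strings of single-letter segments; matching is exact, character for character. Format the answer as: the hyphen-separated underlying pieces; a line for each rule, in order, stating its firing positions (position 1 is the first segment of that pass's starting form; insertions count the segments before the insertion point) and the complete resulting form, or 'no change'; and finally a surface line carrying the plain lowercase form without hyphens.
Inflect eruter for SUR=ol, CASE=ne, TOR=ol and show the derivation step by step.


underlying: eruter-at-di-r
1. b -> p, d -> t, g -> k, z -> s / _ #: no change
2. o -> e, u -> i / F C0 _: fires at position(s) 3: eriteratdir
surface: eriteratdir


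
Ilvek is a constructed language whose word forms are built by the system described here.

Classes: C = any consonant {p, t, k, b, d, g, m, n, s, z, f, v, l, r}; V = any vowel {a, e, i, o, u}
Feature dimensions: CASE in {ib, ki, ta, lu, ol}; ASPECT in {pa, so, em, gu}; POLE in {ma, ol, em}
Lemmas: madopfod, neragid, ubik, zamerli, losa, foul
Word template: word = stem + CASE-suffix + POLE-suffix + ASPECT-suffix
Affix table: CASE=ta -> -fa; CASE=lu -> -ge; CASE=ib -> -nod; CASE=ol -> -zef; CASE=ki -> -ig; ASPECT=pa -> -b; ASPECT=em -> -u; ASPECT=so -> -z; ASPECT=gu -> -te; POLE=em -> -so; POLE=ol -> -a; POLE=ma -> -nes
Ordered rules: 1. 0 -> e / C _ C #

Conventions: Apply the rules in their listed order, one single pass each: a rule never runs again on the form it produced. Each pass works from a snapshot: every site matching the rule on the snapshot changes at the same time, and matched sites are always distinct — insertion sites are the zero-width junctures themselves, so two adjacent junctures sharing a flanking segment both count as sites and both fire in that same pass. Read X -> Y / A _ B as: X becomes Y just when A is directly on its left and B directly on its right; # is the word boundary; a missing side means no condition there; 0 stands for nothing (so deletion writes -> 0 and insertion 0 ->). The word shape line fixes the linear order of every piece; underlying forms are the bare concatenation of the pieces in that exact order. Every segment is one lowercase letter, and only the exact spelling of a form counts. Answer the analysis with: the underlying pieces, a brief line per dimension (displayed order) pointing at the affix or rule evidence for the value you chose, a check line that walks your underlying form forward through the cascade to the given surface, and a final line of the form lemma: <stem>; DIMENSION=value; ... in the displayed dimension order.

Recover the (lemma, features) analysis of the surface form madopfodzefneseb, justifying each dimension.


underlying: madopfod-zef-nes-b
CASE=ol - signalled by the affix -zef
ASPECT=pa - signalled by the affix -b
POLE=ma - signalled by the affix -nes
check: madopfodzefnesb -> madopfodzefneseb
lemma: madopfod; CASE=ol; ASPECT=pa; POLE=ma


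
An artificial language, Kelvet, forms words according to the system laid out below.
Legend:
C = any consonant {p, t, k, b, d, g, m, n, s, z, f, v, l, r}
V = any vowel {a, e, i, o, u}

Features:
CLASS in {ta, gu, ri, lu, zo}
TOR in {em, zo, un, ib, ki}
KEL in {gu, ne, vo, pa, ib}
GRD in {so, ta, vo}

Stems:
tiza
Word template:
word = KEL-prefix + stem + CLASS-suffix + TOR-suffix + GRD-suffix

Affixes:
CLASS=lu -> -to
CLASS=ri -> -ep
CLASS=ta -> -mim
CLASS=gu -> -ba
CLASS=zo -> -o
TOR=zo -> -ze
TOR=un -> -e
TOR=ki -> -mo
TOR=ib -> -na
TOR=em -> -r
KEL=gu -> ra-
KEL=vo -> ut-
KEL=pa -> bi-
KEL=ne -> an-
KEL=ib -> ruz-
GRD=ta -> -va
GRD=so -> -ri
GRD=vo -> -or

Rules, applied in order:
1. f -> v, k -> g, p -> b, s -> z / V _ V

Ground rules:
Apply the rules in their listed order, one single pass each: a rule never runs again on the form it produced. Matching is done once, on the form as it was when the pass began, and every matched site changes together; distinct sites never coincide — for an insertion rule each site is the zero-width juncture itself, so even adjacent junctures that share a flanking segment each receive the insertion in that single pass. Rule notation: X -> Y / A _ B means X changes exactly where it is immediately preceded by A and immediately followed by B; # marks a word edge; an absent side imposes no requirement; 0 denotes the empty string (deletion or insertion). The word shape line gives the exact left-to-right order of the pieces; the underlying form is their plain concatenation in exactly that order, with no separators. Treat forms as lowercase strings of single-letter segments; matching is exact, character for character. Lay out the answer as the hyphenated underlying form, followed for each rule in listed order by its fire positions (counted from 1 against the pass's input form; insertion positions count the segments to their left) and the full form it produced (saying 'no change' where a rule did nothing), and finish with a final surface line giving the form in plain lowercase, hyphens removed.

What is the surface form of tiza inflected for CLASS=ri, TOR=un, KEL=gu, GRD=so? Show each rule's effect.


underlying: ra-tiza-ep-e-ri
1. f -> v, k -> g, p -> b, s -> z / V _ V: fires at position(s) 8: ratizaeberi
surface: ratizaeberi


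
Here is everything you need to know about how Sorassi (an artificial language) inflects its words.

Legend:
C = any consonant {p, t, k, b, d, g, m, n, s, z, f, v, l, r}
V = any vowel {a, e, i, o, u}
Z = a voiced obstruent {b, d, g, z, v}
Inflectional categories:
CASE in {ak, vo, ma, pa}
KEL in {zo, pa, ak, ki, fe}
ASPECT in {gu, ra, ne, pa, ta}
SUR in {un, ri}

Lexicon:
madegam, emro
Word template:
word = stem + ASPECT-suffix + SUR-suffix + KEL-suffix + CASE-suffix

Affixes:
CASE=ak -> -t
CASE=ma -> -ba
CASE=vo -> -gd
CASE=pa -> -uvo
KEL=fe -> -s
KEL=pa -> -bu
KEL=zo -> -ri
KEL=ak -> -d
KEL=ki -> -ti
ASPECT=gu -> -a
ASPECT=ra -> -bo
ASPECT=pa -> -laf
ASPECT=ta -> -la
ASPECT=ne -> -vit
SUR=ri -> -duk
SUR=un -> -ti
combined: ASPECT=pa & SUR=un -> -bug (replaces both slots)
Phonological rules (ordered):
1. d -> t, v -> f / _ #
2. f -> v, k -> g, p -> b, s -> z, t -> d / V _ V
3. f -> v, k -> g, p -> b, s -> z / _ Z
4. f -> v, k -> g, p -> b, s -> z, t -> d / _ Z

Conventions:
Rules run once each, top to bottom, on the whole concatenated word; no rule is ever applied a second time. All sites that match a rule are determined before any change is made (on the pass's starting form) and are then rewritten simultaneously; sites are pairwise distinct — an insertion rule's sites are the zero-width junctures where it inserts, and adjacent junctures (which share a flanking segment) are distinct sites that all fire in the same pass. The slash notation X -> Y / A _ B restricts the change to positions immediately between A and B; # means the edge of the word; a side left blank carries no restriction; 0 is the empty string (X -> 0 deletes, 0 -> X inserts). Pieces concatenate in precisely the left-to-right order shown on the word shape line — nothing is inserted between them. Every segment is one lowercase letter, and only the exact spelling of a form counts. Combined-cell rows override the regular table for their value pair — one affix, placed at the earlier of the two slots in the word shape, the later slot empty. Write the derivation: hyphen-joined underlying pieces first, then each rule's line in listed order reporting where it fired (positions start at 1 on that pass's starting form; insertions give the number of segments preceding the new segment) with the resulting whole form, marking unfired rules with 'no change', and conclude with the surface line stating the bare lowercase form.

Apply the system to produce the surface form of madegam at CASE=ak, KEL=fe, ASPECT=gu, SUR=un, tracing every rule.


underlying: madegam-a-ti-s-t
1. d -> t, v -> f / _ #: no change
2. f -> v, k -> g, p -> b, s -> z, t -> d / V _ V: fires at position(s) 9: madegamadist
3. f -> v, k -> g, p -> b, s -> z / _ Z: no change
4. f -> v, k -> g, p -> b, s -> z, t -> d / _ Z: no change
surface: madegamadist


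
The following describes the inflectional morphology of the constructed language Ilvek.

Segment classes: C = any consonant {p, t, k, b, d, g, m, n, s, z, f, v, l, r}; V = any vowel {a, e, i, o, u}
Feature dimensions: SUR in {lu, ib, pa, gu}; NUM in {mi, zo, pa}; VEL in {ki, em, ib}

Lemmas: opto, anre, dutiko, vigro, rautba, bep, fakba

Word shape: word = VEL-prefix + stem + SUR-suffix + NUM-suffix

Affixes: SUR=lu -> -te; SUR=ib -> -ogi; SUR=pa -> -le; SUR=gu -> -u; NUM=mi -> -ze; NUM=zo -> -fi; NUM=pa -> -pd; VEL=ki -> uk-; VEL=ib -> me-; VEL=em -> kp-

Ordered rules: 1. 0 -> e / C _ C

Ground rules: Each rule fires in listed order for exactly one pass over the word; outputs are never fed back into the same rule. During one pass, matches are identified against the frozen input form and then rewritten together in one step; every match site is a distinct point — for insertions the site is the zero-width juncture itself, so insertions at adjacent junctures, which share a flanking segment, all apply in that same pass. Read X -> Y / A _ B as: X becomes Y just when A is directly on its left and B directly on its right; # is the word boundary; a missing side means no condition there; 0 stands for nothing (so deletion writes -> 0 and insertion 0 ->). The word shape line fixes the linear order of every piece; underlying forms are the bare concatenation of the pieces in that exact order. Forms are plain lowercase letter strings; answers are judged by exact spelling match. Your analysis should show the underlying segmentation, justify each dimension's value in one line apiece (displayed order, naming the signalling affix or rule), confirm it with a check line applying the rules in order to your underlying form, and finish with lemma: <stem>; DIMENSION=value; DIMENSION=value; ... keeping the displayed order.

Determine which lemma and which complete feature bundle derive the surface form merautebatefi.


underlying: me-rautba-te-fi
SUR=lu - signalled by the affix -te
NUM=zo - signalled by the affix -fi
VEL=ib - signalled by the affix me-
check: merautbatefi -> merautebatefi
lemma: rautba; SUR=lu; NUM=zo; VEL=ib


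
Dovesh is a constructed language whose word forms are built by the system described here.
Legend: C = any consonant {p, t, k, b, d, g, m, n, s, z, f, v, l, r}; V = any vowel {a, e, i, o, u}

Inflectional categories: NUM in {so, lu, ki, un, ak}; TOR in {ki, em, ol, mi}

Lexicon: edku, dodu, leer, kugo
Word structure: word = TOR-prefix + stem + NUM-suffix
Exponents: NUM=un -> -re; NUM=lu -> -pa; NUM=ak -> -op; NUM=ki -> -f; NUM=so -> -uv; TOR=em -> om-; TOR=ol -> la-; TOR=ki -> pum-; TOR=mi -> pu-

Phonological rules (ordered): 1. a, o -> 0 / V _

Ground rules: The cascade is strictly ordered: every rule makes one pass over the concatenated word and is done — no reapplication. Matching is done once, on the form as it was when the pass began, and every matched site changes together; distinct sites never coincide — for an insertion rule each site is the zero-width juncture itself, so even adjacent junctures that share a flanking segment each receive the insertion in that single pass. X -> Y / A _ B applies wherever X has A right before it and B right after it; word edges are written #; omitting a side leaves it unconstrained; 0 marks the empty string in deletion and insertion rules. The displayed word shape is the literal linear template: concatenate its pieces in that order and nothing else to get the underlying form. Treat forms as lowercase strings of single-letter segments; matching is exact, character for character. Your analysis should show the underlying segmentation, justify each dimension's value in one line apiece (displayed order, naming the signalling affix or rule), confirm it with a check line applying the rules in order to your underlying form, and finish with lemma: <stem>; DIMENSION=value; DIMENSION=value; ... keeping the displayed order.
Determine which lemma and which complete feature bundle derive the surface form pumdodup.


underlying: pum-dodu-op
NUM=ak - signalled by the affix -op
TOR=ki - signalled by the affix pum-
check: pumdoduop -> pumdodup
lemma: dodu; NUM=ak; TOR=ki


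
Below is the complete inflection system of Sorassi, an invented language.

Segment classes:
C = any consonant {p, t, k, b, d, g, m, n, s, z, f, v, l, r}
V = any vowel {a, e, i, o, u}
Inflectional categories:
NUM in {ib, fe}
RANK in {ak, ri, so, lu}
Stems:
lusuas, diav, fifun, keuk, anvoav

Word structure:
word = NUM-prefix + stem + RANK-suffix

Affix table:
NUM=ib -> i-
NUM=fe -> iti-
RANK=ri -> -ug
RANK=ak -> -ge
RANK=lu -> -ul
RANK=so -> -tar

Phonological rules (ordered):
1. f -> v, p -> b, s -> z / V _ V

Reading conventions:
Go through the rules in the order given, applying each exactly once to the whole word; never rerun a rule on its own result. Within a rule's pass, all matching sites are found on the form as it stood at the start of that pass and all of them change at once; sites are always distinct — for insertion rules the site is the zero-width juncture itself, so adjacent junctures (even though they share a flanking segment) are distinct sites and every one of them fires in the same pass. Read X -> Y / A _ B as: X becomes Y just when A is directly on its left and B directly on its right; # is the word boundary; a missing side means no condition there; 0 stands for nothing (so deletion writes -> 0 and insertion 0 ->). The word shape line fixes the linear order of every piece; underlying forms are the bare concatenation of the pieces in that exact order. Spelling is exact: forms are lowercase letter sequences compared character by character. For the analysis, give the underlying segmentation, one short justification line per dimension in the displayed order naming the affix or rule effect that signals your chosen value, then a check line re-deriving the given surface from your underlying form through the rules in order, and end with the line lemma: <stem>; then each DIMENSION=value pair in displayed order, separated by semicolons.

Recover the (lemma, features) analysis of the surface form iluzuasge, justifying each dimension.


underlying: i-lusuas-ge
NUM=ib - signalled by the affix i-
RANK=ak - signalled by the affix -ge
check: ilusuasge -> iluzuasge
lemma: lusuas; NUM=ib; RANK=ak


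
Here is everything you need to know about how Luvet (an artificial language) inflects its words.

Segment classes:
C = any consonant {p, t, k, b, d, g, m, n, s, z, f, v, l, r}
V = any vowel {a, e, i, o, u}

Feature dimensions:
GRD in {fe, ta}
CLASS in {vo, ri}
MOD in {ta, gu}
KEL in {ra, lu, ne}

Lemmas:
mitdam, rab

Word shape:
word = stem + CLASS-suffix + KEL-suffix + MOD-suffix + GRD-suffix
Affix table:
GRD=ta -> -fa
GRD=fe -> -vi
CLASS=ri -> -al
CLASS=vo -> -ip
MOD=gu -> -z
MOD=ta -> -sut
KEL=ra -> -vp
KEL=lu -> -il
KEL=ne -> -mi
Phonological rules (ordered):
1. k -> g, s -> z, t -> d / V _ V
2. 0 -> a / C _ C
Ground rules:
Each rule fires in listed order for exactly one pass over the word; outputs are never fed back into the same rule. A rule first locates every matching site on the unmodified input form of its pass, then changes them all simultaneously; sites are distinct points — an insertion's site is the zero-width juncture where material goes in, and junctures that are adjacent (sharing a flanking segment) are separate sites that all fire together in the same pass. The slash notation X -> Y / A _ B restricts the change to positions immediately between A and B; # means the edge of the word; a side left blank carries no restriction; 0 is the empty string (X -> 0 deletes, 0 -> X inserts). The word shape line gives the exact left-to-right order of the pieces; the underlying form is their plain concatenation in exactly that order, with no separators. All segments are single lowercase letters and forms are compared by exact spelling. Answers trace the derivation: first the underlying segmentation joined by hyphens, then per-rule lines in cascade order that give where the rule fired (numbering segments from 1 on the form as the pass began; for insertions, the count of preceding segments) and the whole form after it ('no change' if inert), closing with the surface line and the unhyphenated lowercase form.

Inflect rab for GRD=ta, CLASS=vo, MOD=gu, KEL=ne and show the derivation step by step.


underlying: rab-ip-mi-z-fa
1. k -> g, s -> z, t -> d / V _ V: no change
2. 0 -> a / C _ C: inserts after position(s) 5, 8: rabipamizafa
surface: rabipamizafa


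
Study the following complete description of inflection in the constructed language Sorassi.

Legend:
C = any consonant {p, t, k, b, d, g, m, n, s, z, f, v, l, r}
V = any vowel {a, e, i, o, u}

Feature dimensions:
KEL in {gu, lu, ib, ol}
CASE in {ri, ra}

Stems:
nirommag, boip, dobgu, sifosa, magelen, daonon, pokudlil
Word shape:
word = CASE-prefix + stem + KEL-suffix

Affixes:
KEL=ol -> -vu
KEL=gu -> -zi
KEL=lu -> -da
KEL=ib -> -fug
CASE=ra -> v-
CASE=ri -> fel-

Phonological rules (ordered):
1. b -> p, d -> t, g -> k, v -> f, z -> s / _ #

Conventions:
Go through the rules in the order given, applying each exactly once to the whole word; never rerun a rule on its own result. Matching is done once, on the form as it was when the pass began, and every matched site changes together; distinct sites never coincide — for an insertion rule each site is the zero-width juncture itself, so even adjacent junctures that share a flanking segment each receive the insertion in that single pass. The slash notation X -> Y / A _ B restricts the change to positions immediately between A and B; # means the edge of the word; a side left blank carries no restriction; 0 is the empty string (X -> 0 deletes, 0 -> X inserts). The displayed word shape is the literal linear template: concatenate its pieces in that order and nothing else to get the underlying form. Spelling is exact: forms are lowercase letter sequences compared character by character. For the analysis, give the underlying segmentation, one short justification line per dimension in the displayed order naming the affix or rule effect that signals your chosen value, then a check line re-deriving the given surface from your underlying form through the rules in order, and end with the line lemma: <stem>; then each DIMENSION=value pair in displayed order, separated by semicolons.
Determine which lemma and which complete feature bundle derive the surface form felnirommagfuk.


underlying: fel-nirommag-fug
KEL=ib - signalled by the affix -fug
CASE=ri - signalled by the affix fel-
check: felnirommagfug -> felnirommagfuk
lemma: nirommag; KEL=ib; CASE=ri


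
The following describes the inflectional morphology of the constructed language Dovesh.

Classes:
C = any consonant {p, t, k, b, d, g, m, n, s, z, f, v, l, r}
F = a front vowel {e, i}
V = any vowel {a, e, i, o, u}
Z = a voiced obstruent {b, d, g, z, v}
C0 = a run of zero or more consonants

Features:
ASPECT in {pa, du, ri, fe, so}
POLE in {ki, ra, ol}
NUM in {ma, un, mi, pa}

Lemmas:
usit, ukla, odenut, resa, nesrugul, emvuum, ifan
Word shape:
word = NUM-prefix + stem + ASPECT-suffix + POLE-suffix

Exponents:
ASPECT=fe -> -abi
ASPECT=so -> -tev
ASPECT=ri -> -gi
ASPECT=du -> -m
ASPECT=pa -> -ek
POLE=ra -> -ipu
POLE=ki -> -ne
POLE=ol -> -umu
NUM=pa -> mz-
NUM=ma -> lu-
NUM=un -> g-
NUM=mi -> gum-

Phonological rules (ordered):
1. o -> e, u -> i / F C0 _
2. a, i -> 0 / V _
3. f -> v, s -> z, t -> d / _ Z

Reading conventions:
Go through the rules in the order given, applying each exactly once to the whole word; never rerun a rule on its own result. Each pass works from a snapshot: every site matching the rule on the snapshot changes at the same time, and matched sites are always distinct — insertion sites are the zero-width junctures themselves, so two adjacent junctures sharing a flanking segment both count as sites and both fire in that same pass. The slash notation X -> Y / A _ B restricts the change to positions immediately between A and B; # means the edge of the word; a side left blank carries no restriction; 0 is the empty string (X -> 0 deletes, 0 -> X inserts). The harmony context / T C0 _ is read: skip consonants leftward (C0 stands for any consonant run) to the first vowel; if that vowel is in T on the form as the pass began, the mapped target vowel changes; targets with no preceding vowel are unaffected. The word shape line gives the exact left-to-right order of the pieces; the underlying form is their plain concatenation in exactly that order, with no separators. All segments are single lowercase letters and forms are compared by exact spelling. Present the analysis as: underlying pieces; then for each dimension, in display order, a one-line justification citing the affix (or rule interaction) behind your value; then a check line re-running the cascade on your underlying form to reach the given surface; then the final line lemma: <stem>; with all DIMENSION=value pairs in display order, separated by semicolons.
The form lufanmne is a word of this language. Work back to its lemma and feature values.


underlying: lu-ifan-m-ne
ASPECT=du - signalled by the affix -m
POLE=ki - signalled by the affix -ne
NUM=ma - signalled by the affix lu-
check: luifanmne -> luifanmne -> lufanmne -> lufanmne
lemma: ifan; ASPECT=du; POLE=ki; NUM=ma


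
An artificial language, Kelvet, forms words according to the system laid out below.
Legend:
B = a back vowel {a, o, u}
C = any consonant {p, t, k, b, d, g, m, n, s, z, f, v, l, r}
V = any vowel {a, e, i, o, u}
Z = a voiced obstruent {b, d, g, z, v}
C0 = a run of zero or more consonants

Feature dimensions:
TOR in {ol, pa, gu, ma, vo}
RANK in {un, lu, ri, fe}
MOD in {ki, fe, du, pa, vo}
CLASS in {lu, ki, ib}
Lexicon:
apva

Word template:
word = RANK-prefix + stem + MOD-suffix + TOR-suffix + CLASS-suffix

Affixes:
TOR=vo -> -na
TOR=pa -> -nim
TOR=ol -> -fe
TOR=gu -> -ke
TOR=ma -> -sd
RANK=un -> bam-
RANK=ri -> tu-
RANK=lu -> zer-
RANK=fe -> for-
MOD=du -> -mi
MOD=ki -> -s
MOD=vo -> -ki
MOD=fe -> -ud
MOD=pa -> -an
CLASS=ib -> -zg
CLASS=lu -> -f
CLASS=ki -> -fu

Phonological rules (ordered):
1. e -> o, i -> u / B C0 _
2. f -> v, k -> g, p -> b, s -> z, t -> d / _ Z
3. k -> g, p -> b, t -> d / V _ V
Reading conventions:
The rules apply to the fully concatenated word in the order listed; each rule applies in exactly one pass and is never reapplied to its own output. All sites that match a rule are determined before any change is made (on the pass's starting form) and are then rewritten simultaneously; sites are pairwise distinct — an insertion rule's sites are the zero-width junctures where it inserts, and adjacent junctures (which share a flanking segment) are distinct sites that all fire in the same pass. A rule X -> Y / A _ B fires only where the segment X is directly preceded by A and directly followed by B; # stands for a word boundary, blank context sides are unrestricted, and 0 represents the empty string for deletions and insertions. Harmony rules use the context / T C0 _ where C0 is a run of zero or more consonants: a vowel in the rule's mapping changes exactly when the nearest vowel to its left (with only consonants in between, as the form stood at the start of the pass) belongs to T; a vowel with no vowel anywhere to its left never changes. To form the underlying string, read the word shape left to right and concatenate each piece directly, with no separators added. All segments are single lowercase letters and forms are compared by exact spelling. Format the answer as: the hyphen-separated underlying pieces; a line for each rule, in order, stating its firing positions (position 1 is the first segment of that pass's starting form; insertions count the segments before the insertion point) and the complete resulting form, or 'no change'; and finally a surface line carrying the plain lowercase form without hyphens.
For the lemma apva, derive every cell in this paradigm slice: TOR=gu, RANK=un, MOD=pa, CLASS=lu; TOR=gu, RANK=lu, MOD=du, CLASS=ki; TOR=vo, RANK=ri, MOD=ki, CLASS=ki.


cell TOR=gu, RANK=un, MOD=pa, CLASS=lu:
underlying: bam-apva-an-ke-f
1. e -> o, i -> u / B C0 _: fires at position(s) 11: bamapvaankof
2. f -> v, k -> g, p -> b, s -> z, t -> d / _ Z: fires at position(s) 5: bamabvaankof
3. k -> g, p -> b, t -> d / V _ V: no change
surface: bamabvaankof

cell TOR=gu, RANK=lu, MOD=du, CLASS=ki:
underlying: zer-apva-mi-ke-fu
1. e -> o, i -> u / B C0 _: fires at position(s) 9: zerapvamukefu
2. f -> v, k -> g, p -> b, s -> z, t -> d / _ Z: fires at position(s) 5: zerabvamukefu
3. k -> g, p -> b, t -> d / V _ V: fires at position(s) 10: zerabvamugefu
surface: zerabvamugefu

cell TOR=vo, RANK=ri, MOD=ki, CLASS=ki:
underlying: tu-apva-s-na-fu
1. e -> o, i -> u / B C0 _: no change
2. f -> v, k -> g, p -> b, s -> z, t -> d / _ Z: fires at position(s) 4: tuabvasnafu
3. k -> g, p -> b, t -> d / V _ V: no change
surface: tuabvasnafu


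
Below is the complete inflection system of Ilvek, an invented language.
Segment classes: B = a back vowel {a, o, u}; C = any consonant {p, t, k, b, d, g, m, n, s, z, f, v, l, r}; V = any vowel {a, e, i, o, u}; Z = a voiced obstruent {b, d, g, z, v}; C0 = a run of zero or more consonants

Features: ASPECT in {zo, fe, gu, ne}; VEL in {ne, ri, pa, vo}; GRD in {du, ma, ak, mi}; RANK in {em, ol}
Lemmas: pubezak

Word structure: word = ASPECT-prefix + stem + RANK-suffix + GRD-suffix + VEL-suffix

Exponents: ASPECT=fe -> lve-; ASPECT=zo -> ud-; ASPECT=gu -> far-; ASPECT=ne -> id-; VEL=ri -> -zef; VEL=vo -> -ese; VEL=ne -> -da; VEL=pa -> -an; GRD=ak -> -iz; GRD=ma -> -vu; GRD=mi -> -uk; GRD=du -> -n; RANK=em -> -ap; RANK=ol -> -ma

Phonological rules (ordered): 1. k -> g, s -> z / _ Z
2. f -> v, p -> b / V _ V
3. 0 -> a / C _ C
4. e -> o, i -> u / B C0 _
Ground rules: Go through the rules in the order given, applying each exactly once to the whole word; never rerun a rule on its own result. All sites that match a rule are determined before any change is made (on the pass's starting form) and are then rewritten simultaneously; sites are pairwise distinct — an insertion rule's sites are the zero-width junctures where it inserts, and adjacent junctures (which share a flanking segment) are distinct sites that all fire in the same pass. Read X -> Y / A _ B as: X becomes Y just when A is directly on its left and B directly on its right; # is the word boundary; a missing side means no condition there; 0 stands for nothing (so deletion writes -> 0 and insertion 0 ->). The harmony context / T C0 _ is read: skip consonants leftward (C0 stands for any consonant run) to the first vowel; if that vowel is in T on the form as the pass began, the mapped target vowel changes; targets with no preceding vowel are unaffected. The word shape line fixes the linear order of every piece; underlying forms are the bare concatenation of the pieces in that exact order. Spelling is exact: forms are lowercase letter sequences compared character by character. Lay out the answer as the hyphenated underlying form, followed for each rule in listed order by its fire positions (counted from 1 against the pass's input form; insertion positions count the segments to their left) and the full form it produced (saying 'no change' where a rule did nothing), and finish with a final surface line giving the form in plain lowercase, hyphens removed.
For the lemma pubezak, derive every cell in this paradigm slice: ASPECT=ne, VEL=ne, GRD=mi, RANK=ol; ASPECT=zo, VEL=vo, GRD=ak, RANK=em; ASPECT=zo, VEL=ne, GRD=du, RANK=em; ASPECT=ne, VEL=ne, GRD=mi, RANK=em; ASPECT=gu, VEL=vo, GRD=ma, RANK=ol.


cell ASPECT=ne, VEL=ne, GRD=mi, RANK=ol:
underlying: id-pubezak-ma-uk-da
1. k -> g, s -> z / _ Z: fires at position(s) 13: idpubezakmaugda
2. f -> v, p -> b / V _ V: no change
3. 0 -> a / C _ C: inserts after position(s) 2, 9, 13: idapubezakamaugada
4. e -> o, i -> u / B C0 _: fires at position(s) 7: idapubozakamaugada
surface: idapubozakamaugada

cell ASPECT=zo, VEL=vo, GRD=ak, RANK=em:
underlying: ud-pubezak-ap-iz-ese
1. k -> g, s -> z / _ Z: no change
2. f -> v, p -> b / V _ V: fires at position(s) 11: udpubezakabizese
3. 0 -> a / C _ C: inserts after position(s) 2: udapubezakabizese
4. e -> o, i -> u / B C0 _: fires at position(s) 7, 13: udapubozakabuzese
surface: udapubozakabuzese

cell ASPECT=zo, VEL=ne, GRD=du, RANK=em:
underlying: ud-pubezak-ap-n-da
1. k -> g, s -> z / _ Z: no change
2. f -> v, p -> b / V _ V: no change
3. 0 -> a / C _ C: inserts after position(s) 2, 11, 12: udapubezakapanada
4. e -> o, i -> u / B C0 _: fires at position(s) 7: udapubozakapanada
surface: udapubozakapanada

cell ASPECT=ne, VEL=ne, GRD=mi, RANK=em:
underlying: id-pubezak-ap-uk-da
1. k -> g, s -> z / _ Z: fires at position(s) 13: idpubezakapugda
2. f -> v, p -> b / V _ V: fires at position(s) 11: idpubezakabugda
3. 0 -> a / C _ C: inserts after position(s) 2, 13: idapubezakabugada
4. e -> o, i -> u / B C0 _: fires at position(s) 7: idapubozakabugada
surface: idapubozakabugada

cell ASPECT=gu, VEL=vo, GRD=ma, RANK=ol:
underlying: far-pubezak-ma-vu-ese
1. k -> g, s -> z / _ Z: no change
2. f -> v, p -> b / V _ V: no change
3. 0 -> a / C _ C: inserts after position(s) 3, 10: farapubezakamavuese
4. e -> o, i -> u / B C0 _: fires at position(s) 8, 17: farapubozakamavuose
surface: farapubozakamavuose


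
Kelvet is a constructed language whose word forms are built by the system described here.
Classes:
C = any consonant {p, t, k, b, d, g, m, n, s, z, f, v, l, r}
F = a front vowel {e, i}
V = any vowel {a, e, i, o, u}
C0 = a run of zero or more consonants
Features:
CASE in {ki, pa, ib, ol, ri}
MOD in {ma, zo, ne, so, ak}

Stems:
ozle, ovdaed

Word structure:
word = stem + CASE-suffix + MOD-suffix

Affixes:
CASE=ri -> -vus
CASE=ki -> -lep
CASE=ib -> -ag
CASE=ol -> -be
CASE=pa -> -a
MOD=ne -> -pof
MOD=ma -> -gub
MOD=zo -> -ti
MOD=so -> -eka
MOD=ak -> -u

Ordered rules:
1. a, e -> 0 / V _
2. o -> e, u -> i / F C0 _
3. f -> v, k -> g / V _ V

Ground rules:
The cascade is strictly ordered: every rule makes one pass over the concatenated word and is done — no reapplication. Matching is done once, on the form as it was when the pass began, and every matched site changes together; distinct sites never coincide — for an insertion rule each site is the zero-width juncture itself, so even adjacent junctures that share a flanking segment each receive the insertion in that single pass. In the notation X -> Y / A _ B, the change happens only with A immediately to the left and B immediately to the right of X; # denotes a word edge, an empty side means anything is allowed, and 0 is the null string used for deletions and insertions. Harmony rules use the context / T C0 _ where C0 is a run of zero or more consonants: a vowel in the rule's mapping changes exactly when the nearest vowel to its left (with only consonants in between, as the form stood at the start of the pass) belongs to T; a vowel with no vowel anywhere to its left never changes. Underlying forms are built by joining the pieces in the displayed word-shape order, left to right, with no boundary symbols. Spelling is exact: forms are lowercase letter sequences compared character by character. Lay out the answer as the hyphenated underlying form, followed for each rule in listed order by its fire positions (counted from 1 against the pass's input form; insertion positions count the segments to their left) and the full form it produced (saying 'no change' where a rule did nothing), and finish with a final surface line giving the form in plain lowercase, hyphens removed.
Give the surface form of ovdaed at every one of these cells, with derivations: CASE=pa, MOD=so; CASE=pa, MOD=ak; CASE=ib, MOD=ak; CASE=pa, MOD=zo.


cell CASE=pa, MOD=so:
underlying: ovdaed-a-eka
1. a, e -> 0 / V _: fires at position(s) 5, 8: ovdadaka
2. o -> e, u -> i / F C0 _: no change
3. f -> v, k -> g / V _ V: fires at position(s) 7: ovdadaga
surface: ovdadaga

cell CASE=pa, MOD=ak:
underlying: ovdaed-a-u
1. a, e -> 0 / V _: fires at position(s) 5: ovdadau
2. o -> e, u -> i / F C0 _: no change
3. f -> v, k -> g / V _ V: no change
surface: ovdadau

cell CASE=ib, MOD=ak:
underlying: ovdaed-ag-u
1. a, e -> 0 / V _: fires at position(s) 5: ovdadagu
2. o -> e, u -> i / F C0 _: no change
3. f -> v, k -> g / V _ V: no change
surface: ovdadagu

cell CASE=pa, MOD=zo:
underlying: ovdaed-a-ti
1. a, e -> 0 / V _: fires at position(s) 5: ovdadati
2. o -> e, u -> i / F C0 _: no change
3. f -> v, k -> g / V _ V: no change
surface: ovdadati


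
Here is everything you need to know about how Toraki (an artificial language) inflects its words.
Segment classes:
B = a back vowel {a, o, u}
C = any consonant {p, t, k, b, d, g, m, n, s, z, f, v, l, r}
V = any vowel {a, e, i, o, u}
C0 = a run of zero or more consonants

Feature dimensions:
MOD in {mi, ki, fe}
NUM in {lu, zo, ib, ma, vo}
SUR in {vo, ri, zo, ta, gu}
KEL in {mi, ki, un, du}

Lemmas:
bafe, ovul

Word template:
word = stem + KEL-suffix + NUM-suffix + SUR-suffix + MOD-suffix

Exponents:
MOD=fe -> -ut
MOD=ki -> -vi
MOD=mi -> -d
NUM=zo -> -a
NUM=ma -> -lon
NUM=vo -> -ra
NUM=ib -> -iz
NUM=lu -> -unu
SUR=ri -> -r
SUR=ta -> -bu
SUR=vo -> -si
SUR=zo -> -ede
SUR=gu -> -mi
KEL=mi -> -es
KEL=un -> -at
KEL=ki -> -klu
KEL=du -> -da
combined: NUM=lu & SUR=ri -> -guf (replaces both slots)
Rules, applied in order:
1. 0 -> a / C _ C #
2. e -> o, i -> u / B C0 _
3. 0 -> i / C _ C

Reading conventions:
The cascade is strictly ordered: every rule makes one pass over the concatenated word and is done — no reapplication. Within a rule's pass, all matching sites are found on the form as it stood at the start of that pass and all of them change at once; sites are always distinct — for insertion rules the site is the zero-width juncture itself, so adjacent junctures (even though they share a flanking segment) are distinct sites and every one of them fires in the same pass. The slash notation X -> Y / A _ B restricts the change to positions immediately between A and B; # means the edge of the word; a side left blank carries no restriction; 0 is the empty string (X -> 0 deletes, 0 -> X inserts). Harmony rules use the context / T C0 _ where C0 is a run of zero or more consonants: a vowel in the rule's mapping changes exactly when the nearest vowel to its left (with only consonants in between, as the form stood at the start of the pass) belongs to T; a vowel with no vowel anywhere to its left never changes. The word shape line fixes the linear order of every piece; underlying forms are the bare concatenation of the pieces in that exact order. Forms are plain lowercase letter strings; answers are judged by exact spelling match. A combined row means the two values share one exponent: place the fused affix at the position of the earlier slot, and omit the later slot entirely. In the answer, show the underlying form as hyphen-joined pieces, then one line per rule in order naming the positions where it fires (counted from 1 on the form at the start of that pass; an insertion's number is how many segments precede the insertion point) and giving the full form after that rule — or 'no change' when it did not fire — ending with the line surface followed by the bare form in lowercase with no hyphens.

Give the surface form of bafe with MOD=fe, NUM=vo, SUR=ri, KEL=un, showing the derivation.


underlying: bafe-at-ra-r-ut
1. 0 -> a / C _ C #: no change
2. e -> o, i -> u / B C0 _: fires at position(s) 4: bafoatrarut
3. 0 -> i / C _ C: inserts after position(s) 6: bafoatirarut
surface: bafoatirarut


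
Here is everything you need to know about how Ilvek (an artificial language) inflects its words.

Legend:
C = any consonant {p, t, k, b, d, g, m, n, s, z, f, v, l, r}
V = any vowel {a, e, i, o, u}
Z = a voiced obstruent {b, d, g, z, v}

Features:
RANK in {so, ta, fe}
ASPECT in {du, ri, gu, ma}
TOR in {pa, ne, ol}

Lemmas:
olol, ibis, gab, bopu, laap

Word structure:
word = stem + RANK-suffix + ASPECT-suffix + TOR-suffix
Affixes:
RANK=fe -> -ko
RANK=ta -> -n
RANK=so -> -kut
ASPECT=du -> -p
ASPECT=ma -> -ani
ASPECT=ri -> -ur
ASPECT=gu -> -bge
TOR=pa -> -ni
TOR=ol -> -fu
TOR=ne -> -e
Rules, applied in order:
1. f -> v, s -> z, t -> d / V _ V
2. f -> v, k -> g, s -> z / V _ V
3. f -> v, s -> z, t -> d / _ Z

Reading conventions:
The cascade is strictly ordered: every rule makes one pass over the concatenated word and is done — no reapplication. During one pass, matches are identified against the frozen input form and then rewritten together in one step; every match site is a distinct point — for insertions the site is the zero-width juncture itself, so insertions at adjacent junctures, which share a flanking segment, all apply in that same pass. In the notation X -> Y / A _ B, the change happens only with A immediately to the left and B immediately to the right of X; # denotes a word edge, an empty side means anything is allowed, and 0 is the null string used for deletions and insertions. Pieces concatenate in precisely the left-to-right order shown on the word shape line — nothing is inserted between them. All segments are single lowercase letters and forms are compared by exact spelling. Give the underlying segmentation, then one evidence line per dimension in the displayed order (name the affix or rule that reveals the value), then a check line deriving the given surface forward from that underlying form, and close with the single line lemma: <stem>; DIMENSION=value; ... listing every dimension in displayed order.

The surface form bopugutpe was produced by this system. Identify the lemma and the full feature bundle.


underlying: bopu-kut-p-e
RANK=so - signalled by the affix -kut
ASPECT=du - signalled by the affix -p
TOR=ne - signalled by the affix -e
check: bopukutpe -> bopukutpe -> bopugutpe -> bopugutpe
lemma: bopu; RANK=so; ASPECT=du; TOR=ne


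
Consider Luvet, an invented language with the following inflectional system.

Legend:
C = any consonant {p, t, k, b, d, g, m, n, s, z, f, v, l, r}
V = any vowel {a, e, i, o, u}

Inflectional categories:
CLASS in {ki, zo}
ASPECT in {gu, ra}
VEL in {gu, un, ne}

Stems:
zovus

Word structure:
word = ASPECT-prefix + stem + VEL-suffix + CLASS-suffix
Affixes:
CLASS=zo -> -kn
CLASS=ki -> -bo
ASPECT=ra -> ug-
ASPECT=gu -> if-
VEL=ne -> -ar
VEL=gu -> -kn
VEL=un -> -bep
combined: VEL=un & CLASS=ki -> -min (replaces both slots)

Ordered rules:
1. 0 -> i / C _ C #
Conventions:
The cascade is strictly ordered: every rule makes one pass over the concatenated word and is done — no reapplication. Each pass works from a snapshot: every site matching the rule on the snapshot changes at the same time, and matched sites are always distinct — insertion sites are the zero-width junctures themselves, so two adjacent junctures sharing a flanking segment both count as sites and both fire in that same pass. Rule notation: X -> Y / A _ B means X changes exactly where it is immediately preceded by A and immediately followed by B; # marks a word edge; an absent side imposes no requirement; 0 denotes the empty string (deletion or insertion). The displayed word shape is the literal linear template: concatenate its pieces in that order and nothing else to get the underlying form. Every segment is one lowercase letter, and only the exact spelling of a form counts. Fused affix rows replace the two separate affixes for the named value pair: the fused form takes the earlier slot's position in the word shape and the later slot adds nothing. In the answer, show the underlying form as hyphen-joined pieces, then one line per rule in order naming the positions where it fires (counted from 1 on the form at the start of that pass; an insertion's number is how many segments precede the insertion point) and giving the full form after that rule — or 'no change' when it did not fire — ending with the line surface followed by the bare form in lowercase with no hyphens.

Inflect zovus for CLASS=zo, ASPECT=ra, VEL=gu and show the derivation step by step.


underlying: ug-zovus-kn-kn
1. 0 -> i / C _ C #: inserts after position(s) 10: ugzovusknkin
surface: ugzovusknkin
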